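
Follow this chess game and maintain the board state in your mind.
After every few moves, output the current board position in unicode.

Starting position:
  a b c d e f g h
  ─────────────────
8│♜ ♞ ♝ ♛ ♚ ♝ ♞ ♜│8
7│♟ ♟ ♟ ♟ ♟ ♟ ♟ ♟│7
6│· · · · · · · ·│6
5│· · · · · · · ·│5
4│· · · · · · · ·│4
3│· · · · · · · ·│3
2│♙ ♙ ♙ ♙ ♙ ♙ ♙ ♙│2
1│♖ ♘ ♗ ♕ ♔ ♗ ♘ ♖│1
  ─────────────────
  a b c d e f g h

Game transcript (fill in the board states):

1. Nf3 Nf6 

  a b c d e f g h
  ─────────────────
8│♜ ♞ ♝ ♛ ♚ ♝ · ♜│8
7│♟ ♟ ♟ ♟ ♟ ♟ ♟ ♟│7
6│· · · · · ♞ · ·│6
5│· · · · · · · ·│5
4│· · · · · · · ·│4
3│· · · · · ♘ · ·│3
2│♙ ♙ ♙ ♙ ♙ ♙ ♙ ♙│2
1│♖ ♘ ♗ ♕ ♔ ♗ · ♖│1
  ─────────────────
  a b c d e f g h

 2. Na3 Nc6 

  a b c d e f g h
  ─────────────────
8│♜ · ♝ ♛ ♚ ♝ · ♜│8
7│♟ ♟ ♟ ♟ ♟ ♟ ♟ ♟│7
6│· · ♞ · · ♞ · ·│6
5│· · · · · · · ·│5
4│· · · · · · · ·│4
3│♘ · · · · ♘ · ·│3
2│♙ ♙ ♙ ♙ ♙ ♙ ♙ ♙│2
1│♖ · ♗ ♕ ♔ ♗ · ♖│1
  ─────────────────
  a b c d e f g h

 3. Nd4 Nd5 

  a b c d e f g h
  ─────────────────
8│♜ · ♝ ♛ ♚ ♝ · ♜│8
7│♟ ♟ ♟ ♟ ♟ ♟ ♟ ♟│7
6│· · ♞ · · · · ·│6
5│· · · ♞ · · · ·│5
4│· · · ♘ · · · ·│4
3│♘ · · · · · · ·│3
2│♙ ♙ ♙ ♙ ♙ ♙ ♙ ♙│2
1│♖ · ♗ ♕ ♔ ♗ · ♖│1
  ─────────────────
  a b c d e f g h

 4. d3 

  a b c d e f g h
  ─────────────────
8│♜ · ♝ ♛ ♚ ♝ · ♜│8
7│♟ ♟ ♟ ♟ ♟ ♟ ♟ ♟│7
6│· · ♞ · · · · ·│6
5│· · · ♞ · · · ·│5
4│· · · ♘ · · · ·│4
3│♘ · · ♙ · · · ·│3
2│♙ ♙ ♙ · ♙ ♙ ♙ ♙│2
1│♖ · ♗ ♕ ♔ ♗ · ♖│1
  ─────────────────
  a b c d e f g h


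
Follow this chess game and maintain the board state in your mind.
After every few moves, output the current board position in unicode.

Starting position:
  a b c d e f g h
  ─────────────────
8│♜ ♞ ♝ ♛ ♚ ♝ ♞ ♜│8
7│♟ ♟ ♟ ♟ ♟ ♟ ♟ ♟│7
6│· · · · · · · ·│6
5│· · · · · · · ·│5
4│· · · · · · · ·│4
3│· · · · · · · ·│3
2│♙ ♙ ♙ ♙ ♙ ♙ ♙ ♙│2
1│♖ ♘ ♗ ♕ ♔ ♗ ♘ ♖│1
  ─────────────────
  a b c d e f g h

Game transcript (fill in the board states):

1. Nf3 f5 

  a b c d e f g h
  ─────────────────
8│♜ ♞ ♝ ♛ ♚ ♝ ♞ ♜│8
7│♟ ♟ ♟ ♟ ♟ · ♟ ♟│7
6│· · · · · · · ·│6
5│· · · · · ♟ · ·│5
4│· · · · · · · ·│4
3│· · · · · ♘ · ·│3
2│♙ ♙ ♙ ♙ ♙ ♙ ♙ ♙│2
1│♖ ♘ ♗ ♕ ♔ ♗ · ♖│1
  ─────────────────
  a b c d e f g h

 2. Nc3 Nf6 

  a b c d e f g h
  ─────────────────
8│♜ ♞ ♝ ♛ ♚ ♝ · ♜│8
7│♟ ♟ ♟ ♟ ♟ · ♟ ♟│7
6│· · · · · ♞ · ·│6
5│· · · · · ♟ · ·│5
4│· · · · · · · ·│4
3│· · ♘ · · ♘ · ·│3
2│♙ ♙ ♙ ♙ ♙ ♙ ♙ ♙│2
1│♖ · ♗ ♕ ♔ ♗ · ♖│1
  ─────────────────
  a b c d e f g h

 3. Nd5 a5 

  a b c d e f g h
  ─────────────────
8│♜ ♞ ♝ ♛ ♚ ♝ · ♜│8
7│· ♟ ♟ ♟ ♟ · ♟ ♟│7
6│· · · · · ♞ · ·│6
5│♟ · · ♘ · ♟ · ·│5
4│· · · · · · · ·│4
3│· · · · · ♘ · ·│3
2│♙ ♙ ♙ ♙ ♙ ♙ ♙ ♙│2
1│♖ · ♗ ♕ ♔ ♗ · ♖│1
  ─────────────────
  a b c d e f g h

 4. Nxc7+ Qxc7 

  a b c d e f g h
  ─────────────────
8│♜ ♞ ♝ · ♚ ♝ · ♜│8
7│· ♟ ♛ ♟ ♟ · ♟ ♟│7
6│· · · · · ♞ · ·│6
5│♟ · · · · ♟ · ·│5
4│· · · · · · · ·│4
3│· · · · · ♘ · ·│3
2│♙ ♙ ♙ ♙ ♙ ♙ ♙ ♙│2
1│♖ · ♗ ♕ ♔ ♗ · ♖│1
  ─────────────────
  a b c d e f g h

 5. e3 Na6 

  a b c d e f g h
  ─────────────────
8│♜ · ♝ · ♚ ♝ · ♜│8
7│· ♟ ♛ ♟ ♟ · ♟ ♟│7
6│♞ · · · · ♞ · ·│6
5│♟ · · · · ♟ · ·│5
4│· · · · · · · ·│4
3│· · · · ♙ ♘ · ·│3
2│♙ ♙ ♙ ♙ · ♙ ♙ ♙│2
1│♖ · ♗ ♕ ♔ ♗ · ♖│1
  ─────────────────
  a b c d e f g h



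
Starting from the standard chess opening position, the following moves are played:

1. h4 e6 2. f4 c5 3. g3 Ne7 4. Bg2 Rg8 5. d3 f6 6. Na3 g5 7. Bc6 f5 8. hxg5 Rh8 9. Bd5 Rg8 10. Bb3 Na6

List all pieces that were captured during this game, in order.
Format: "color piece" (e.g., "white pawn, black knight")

Tracking captures:
  hxg5: captured black pawn

black pawn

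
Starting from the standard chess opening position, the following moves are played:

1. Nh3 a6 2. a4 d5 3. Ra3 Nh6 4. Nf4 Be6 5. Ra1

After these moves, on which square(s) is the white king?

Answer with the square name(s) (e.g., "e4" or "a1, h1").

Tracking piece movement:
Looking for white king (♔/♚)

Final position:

  a b c d e f g h
  ─────────────────
8│♜ ♞ · ♛ ♚ ♝ · ♜│8
7│· ♟ ♟ · ♟ ♟ ♟ ♟│7
6│♟ · · · ♝ · · ♞│6
5│· · · ♟ · · · ·│5
4│♙ · · · · ♘ · ·│4
3│· · · · · · · ·│3
2│· ♙ ♙ ♙ ♙ ♙ ♙ ♙│2
1│♖ ♘ ♗ ♕ ♔ ♗ · ♖│1
  ─────────────────
  a b c d e f g h


e1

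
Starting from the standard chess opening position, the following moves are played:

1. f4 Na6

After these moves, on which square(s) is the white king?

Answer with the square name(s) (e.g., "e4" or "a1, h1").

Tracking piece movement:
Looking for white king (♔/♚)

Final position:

  a b c d e f g h
  ─────────────────
8│♜ · ♝ ♛ ♚ ♝ ♞ ♜│8
7│♟ ♟ ♟ ♟ ♟ ♟ ♟ ♟│7
6│♞ · · · · · · ·│6
5│· · · · · · · ·│5
4│· · · · · ♙ · ·│4
3│· · · · · · · ·│3
2│♙ ♙ ♙ ♙ ♙ · ♙ ♙│2
1│♖ ♘ ♗ ♕ ♔ ♗ ♘ ♖│1
  ─────────────────
  a b c d e f g h


e1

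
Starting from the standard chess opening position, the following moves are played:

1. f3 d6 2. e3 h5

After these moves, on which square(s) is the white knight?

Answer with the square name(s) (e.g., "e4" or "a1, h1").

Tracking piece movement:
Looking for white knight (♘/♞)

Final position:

  a b c d e f g h
  ─────────────────
8│♜ ♞ ♝ ♛ ♚ ♝ ♞ ♜│8
7│♟ ♟ ♟ · ♟ ♟ ♟ ·│7
6│· · · ♟ · · · ·│6
5│· · · · · · · ♟│5
4│· · · · · · · ·│4
3│· · · · ♙ ♙ · ·│3
2│♙ ♙ ♙ ♙ · · ♙ ♙│2
1│♖ ♘ ♗ ♕ ♔ ♗ ♘ ♖│1
  ─────────────────
  a b c d e f g h


b1, g1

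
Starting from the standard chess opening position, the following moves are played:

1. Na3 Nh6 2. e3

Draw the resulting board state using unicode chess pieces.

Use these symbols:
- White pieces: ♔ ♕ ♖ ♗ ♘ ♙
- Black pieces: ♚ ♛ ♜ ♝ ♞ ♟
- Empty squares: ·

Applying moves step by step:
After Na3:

♜ ♞ ♝ ♛ ♚ ♝ ♞ ♜
♟ ♟ ♟ ♟ ♟ ♟ ♟ ♟
· · · · · · · ·
· · · · · · · ·
· · · · · · · ·
♘ · · · · · · ·
♙ ♙ ♙ ♙ ♙ ♙ ♙ ♙
♖ · ♗ ♕ ♔ ♗ ♘ ♖


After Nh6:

♜ ♞ ♝ ♛ ♚ ♝ · ♜
♟ ♟ ♟ ♟ ♟ ♟ ♟ ♟
· · · · · · · ♞
· · · · · · · ·
· · · · · · · ·
♘ · · · · · · ·
♙ ♙ ♙ ♙ ♙ ♙ ♙ ♙
♖ · ♗ ♕ ♔ ♗ ♘ ♖


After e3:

♜ ♞ ♝ ♛ ♚ ♝ · ♜
♟ ♟ ♟ ♟ ♟ ♟ ♟ ♟
· · · · · · · ♞
· · · · · · · ·
· · · · · · · ·
♘ · · · ♙ · · ·
♙ ♙ ♙ ♙ · ♙ ♙ ♙
♖ · ♗ ♕ ♔ ♗ ♘ ♖



  a b c d e f g h
  ─────────────────
8│♜ ♞ ♝ ♛ ♚ ♝ · ♜│8
7│♟ ♟ ♟ ♟ ♟ ♟ ♟ ♟│7
6│· · · · · · · ♞│6
5│· · · · · · · ·│5
4│· · · · · · · ·│4
3│♘ · · · ♙ · · ·│3
2│♙ ♙ ♙ ♙ · ♙ ♙ ♙│2
1│♖ · ♗ ♕ ♔ ♗ ♘ ♖│1
  ─────────────────
  a b c d e f g h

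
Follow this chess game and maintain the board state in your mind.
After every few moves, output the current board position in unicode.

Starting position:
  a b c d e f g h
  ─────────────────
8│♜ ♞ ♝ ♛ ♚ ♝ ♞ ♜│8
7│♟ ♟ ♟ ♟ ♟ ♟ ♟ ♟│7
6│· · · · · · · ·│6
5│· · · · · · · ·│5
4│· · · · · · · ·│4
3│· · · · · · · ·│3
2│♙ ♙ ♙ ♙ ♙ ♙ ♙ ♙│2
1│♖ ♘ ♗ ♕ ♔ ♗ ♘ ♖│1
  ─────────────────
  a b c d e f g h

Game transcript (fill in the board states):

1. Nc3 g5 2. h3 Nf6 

  a b c d e f g h
  ─────────────────
8│♜ ♞ ♝ ♛ ♚ ♝ · ♜│8
7│♟ ♟ ♟ ♟ ♟ ♟ · ♟│7
6│· · · · · ♞ · ·│6
5│· · · · · · ♟ ·│5
4│· · · · · · · ·│4
3│· · ♘ · · · · ♙│3
2│♙ ♙ ♙ ♙ ♙ ♙ ♙ ·│2
1│♖ · ♗ ♕ ♔ ♗ ♘ ♖│1
  ─────────────────
  a b c d e f g h

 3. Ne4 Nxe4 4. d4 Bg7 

  a b c d e f g h
  ─────────────────
8│♜ ♞ ♝ ♛ ♚ · · ♜│8
7│♟ ♟ ♟ ♟ ♟ ♟ ♝ ♟│7
6│· · · · · · · ·│6
5│· · · · · · ♟ ·│5
4│· · · ♙ ♞ · · ·│4
3│· · · · · · · ♙│3
2│♙ ♙ ♙ · ♙ ♙ ♙ ·│2
1│♖ · ♗ ♕ ♔ ♗ ♘ ♖│1
  ─────────────────
  a b c d e f g h

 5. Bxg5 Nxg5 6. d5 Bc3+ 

  a b c d e f g h
  ─────────────────
8│♜ ♞ ♝ ♛ ♚ · · ♜│8
7│♟ ♟ ♟ ♟ ♟ ♟ · ♟│7
6│· · · · · · · ·│6
5│· · · ♙ · · ♞ ·│5
4│· · · · · · · ·│4
3│· · ♝ · · · · ♙│3
2│♙ ♙ ♙ · ♙ ♙ ♙ ·│2
1│♖ · · ♕ ♔ ♗ ♘ ♖│1
  ─────────────────
  a b c d e f g h

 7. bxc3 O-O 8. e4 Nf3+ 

  a b c d e f g h
  ─────────────────
8│♜ ♞ ♝ ♛ · ♜ ♚ ·│8
7│♟ ♟ ♟ ♟ ♟ ♟ · ♟│7
6│· · · · · · · ·│6
5│· · · ♙ · · · ·│5
4│· · · · ♙ · · ·│4
3│· · ♙ · · ♞ · ♙│3
2│♙ · ♙ · · ♙ ♙ ·│2
1│♖ · · ♕ ♔ ♗ ♘ ♖│1
  ─────────────────
  a b c d e f g h



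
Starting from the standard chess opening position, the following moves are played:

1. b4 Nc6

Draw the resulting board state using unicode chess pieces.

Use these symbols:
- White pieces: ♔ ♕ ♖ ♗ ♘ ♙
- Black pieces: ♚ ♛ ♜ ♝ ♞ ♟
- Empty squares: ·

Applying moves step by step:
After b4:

♜ ♞ ♝ ♛ ♚ ♝ ♞ ♜
♟ ♟ ♟ ♟ ♟ ♟ ♟ ♟
· · · · · · · ·
· · · · · · · ·
· ♙ · · · · · ·
· · · · · · · ·
♙ · ♙ ♙ ♙ ♙ ♙ ♙
♖ ♘ ♗ ♕ ♔ ♗ ♘ ♖


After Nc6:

♜ · ♝ ♛ ♚ ♝ ♞ ♜
♟ ♟ ♟ ♟ ♟ ♟ ♟ ♟
· · ♞ · · · · ·
· · · · · · · ·
· ♙ · · · · · ·
· · · · · · · ·
♙ · ♙ ♙ ♙ ♙ ♙ ♙
♖ ♘ ♗ ♕ ♔ ♗ ♘ ♖



  a b c d e f g h
  ─────────────────
8│♜ · ♝ ♛ ♚ ♝ ♞ ♜│8
7│♟ ♟ ♟ ♟ ♟ ♟ ♟ ♟│7
6│· · ♞ · · · · ·│6
5│· · · · · · · ·│5
4│· ♙ · · · · · ·│4
3│· · · · · · · ·│3
2│♙ · ♙ ♙ ♙ ♙ ♙ ♙│2
1│♖ ♘ ♗ ♕ ♔ ♗ ♘ ♖│1
  ─────────────────
  a b c d e f g h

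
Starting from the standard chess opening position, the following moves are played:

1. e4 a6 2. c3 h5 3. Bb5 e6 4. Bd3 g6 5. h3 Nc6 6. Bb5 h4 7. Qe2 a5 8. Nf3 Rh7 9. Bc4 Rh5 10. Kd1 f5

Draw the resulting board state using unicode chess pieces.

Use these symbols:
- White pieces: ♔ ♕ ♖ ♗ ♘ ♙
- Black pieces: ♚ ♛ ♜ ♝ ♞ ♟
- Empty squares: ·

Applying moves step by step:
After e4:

♜ ♞ ♝ ♛ ♚ ♝ ♞ ♜
♟ ♟ ♟ ♟ ♟ ♟ ♟ ♟
· · · · · · · ·
· · · · · · · ·
· · · · ♙ · · ·
· · · · · · · ·
♙ ♙ ♙ ♙ · ♙ ♙ ♙
♖ ♘ ♗ ♕ ♔ ♗ ♘ ♖


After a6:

♜ ♞ ♝ ♛ ♚ ♝ ♞ ♜
· ♟ ♟ ♟ ♟ ♟ ♟ ♟
♟ · · · · · · ·
· · · · · · · ·
· · · · ♙ · · ·
· · · · · · · ·
♙ ♙ ♙ ♙ · ♙ ♙ ♙
♖ ♘ ♗ ♕ ♔ ♗ ♘ ♖


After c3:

♜ ♞ ♝ ♛ ♚ ♝ ♞ ♜
· ♟ ♟ ♟ ♟ ♟ ♟ ♟
♟ · · · · · · ·
· · · · · · · ·
· · · · ♙ · · ·
· · ♙ · · · · ·
♙ ♙ · ♙ · ♙ ♙ ♙
♖ ♘ ♗ ♕ ♔ ♗ ♘ ♖


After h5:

♜ ♞ ♝ ♛ ♚ ♝ ♞ ♜
· ♟ ♟ ♟ ♟ ♟ ♟ ·
♟ · · · · · · ·
· · · · · · · ♟
· · · · ♙ · · ·
· · ♙ · · · · ·
♙ ♙ · ♙ · ♙ ♙ ♙
♖ ♘ ♗ ♕ ♔ ♗ ♘ ♖


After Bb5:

♜ ♞ ♝ ♛ ♚ ♝ ♞ ♜
· ♟ ♟ ♟ ♟ ♟ ♟ ·
♟ · · · · · · ·
· ♗ · · · · · ♟
· · · · ♙ · · ·
· · ♙ · · · · ·
♙ ♙ · ♙ · ♙ ♙ ♙
♖ ♘ ♗ ♕ ♔ · ♘ ♖


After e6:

♜ ♞ ♝ ♛ ♚ ♝ ♞ ♜
· ♟ ♟ ♟ · ♟ ♟ ·
♟ · · · ♟ · · ·
· ♗ · · · · · ♟
· · · · ♙ · · ·
· · ♙ · · · · ·
♙ ♙ · ♙ · ♙ ♙ ♙
♖ ♘ ♗ ♕ ♔ · ♘ ♖


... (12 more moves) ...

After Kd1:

♜ · ♝ ♛ ♚ ♝ ♞ ·
· ♟ ♟ ♟ · ♟ · ·
· · ♞ · ♟ · ♟ ·
♟ · · · · · · ♜
· · ♗ · ♙ · · ♟
· · ♙ · · ♘ · ♙
♙ ♙ · ♙ ♕ ♙ ♙ ·
♖ ♘ ♗ ♔ · · · ♖


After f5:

♜ · ♝ ♛ ♚ ♝ ♞ ·
· ♟ ♟ ♟ · · · ·
· · ♞ · ♟ · ♟ ·
♟ · · · · ♟ · ♜
· · ♗ · ♙ · · ♟
· · ♙ · · ♘ · ♙
♙ ♙ · ♙ ♕ ♙ ♙ ·
♖ ♘ ♗ ♔ · · · ♖



  a b c d e f g h
  ─────────────────
8│♜ · ♝ ♛ ♚ ♝ ♞ ·│8
7│· ♟ ♟ ♟ · · · ·│7
6│· · ♞ · ♟ · ♟ ·│6
5│♟ · · · · ♟ · ♜│5
4│· · ♗ · ♙ · · ♟│4
3│· · ♙ · · ♘ · ♙│3
2│♙ ♙ · ♙ ♕ ♙ ♙ ·│2
1│♖ ♘ ♗ ♔ · · · ♖│1
  ─────────────────
  a b c d e f g h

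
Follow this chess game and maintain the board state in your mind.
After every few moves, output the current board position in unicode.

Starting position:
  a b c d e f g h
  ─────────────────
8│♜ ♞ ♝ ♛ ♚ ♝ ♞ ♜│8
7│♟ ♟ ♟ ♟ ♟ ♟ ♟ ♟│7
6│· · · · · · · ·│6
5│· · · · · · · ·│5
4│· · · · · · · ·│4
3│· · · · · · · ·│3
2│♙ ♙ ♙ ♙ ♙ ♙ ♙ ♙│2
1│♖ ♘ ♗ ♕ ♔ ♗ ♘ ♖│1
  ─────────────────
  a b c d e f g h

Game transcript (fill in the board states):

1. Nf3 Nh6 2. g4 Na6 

  a b c d e f g h
  ─────────────────
8│♜ · ♝ ♛ ♚ ♝ · ♜│8
7│♟ ♟ ♟ ♟ ♟ ♟ ♟ ♟│7
6│♞ · · · · · · ♞│6
5│· · · · · · · ·│5
4│· · · · · · ♙ ·│4
3│· · · · · ♘ · ·│3
2│♙ ♙ ♙ ♙ ♙ ♙ · ♙│2
1│♖ ♘ ♗ ♕ ♔ ♗ · ♖│1
  ─────────────────
  a b c d e f g h

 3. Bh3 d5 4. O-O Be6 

  a b c d e f g h
  ─────────────────
8│♜ · · ♛ ♚ ♝ · ♜│8
7│♟ ♟ ♟ · ♟ ♟ ♟ ♟│7
6│♞ · · · ♝ · · ♞│6
5│· · · ♟ · · · ·│5
4│· · · · · · ♙ ·│4
3│· · · · · ♘ · ♗│3
2│♙ ♙ ♙ ♙ ♙ ♙ · ♙│2
1│♖ ♘ ♗ ♕ · ♖ ♔ ·│1
  ─────────────────
  a b c d e f g h

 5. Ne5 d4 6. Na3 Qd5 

  a b c d e f g h
  ─────────────────
8│♜ · · · ♚ ♝ · ♜│8
7│♟ ♟ ♟ · ♟ ♟ ♟ ♟│7
6│♞ · · · ♝ · · ♞│6
5│· · · ♛ ♘ · · ·│5
4│· · · ♟ · · ♙ ·│4
3│♘ · · · · · · ♗│3
2│♙ ♙ ♙ ♙ ♙ ♙ · ♙│2
1│♖ · ♗ ♕ · ♖ ♔ ·│1
  ─────────────────
  a b c d e f g h

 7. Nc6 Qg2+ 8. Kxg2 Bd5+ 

  a b c d e f g h
  ─────────────────
8│♜ · · · ♚ ♝ · ♜│8
7│♟ ♟ ♟ · ♟ ♟ ♟ ♟│7
6│♞ · ♘ · · · · ♞│6
5│· · · ♝ · · · ·│5
4│· · · ♟ · · ♙ ·│4
3│♘ · · · · · · ♗│3
2│♙ ♙ ♙ ♙ ♙ ♙ ♔ ♙│2
1│♖ · ♗ ♕ · ♖ · ·│1
  ─────────────────
  a b c d e f g h

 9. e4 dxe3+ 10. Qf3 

  a b c d e f g h
  ─────────────────
8│♜ · · · ♚ ♝ · ♜│8
7│♟ ♟ ♟ · ♟ ♟ ♟ ♟│7
6│♞ · ♘ · · · · ♞│6
5│· · · ♝ · · · ·│5
4│· · · · · · ♙ ·│4
3│♘ · · · ♟ ♕ · ♗│3
2│♙ ♙ ♙ ♙ · ♙ ♔ ♙│2
1│♖ · ♗ · · ♖ · ·│1
  ─────────────────
  a b c d e f g h


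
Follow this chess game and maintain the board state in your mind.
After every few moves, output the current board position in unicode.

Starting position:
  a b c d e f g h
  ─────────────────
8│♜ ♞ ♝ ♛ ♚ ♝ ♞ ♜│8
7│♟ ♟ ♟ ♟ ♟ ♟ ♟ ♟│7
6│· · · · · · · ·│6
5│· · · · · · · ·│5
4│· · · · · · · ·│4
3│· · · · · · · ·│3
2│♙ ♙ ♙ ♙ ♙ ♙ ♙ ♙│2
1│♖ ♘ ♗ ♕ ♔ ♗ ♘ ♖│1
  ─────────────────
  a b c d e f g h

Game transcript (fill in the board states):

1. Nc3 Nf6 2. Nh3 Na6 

  a b c d e f g h
  ─────────────────
8│♜ · ♝ ♛ ♚ ♝ · ♜│8
7│♟ ♟ ♟ ♟ ♟ ♟ ♟ ♟│7
6│♞ · · · · ♞ · ·│6
5│· · · · · · · ·│5
4│· · · · · · · ·│4
3│· · ♘ · · · · ♘│3
2│♙ ♙ ♙ ♙ ♙ ♙ ♙ ♙│2
1│♖ · ♗ ♕ ♔ ♗ · ♖│1
  ─────────────────
  a b c d e f g h

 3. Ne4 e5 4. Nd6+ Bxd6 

  a b c d e f g h
  ─────────────────
8│♜ · ♝ ♛ ♚ · · ♜│8
7│♟ ♟ ♟ ♟ · ♟ ♟ ♟│7
6│♞ · · ♝ · ♞ · ·│6
5│· · · · ♟ · · ·│5
4│· · · · · · · ·│4
3│· · · · · · · ♘│3
2│♙ ♙ ♙ ♙ ♙ ♙ ♙ ♙│2
1│♖ · ♗ ♕ ♔ ♗ · ♖│1
  ─────────────────
  a b c d e f g h

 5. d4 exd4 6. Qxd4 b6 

  a b c d e f g h
  ─────────────────
8│♜ · ♝ ♛ ♚ · · ♜│8
7│♟ · ♟ ♟ · ♟ ♟ ♟│7
6│♞ ♟ · ♝ · ♞ · ·│6
5│· · · · · · · ·│5
4│· · · ♕ · · · ·│4
3│· · · · · · · ♘│3
2│♙ ♙ ♙ · ♙ ♙ ♙ ♙│2
1│♖ · ♗ · ♔ ♗ · ♖│1
  ─────────────────
  a b c d e f g h

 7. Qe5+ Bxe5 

  a b c d e f g h
  ─────────────────
8│♜ · ♝ ♛ ♚ · · ♜│8
7│♟ · ♟ ♟ · ♟ ♟ ♟│7
6│♞ ♟ · · · ♞ · ·│6
5│· · · · ♝ · · ·│5
4│· · · · · · · ·│4
3│· · · · · · · ♘│3
2│♙ ♙ ♙ · ♙ ♙ ♙ ♙│2
1│♖ · ♗ · ♔ ♗ · ♖│1
  ─────────────────
  a b c d e f g h


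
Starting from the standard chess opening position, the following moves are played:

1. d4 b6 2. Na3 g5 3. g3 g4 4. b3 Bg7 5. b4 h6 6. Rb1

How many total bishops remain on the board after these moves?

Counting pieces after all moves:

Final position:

  a b c d e f g h
  ─────────────────
8│♜ ♞ ♝ ♛ ♚ · ♞ ♜│8
7│♟ · ♟ ♟ ♟ ♟ ♝ ·│7
6│· ♟ · · · · · ♟│6
5│· · · · · · · ·│5
4│· ♙ · ♙ · · ♟ ·│4
3│♘ · · · · · ♙ ·│3
2│♙ · ♙ · ♙ ♙ · ♙│2
1│· ♖ ♗ ♕ ♔ ♗ ♘ ♖│1
  ─────────────────
  a b c d e f g h


4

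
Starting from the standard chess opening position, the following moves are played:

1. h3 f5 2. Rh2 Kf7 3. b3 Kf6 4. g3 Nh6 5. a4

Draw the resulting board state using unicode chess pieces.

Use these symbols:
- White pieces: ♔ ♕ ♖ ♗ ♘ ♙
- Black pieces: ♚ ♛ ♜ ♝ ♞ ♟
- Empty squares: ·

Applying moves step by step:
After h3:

♜ ♞ ♝ ♛ ♚ ♝ ♞ ♜
♟ ♟ ♟ ♟ ♟ ♟ ♟ ♟
· · · · · · · ·
· · · · · · · ·
· · · · · · · ·
· · · · · · · ♙
♙ ♙ ♙ ♙ ♙ ♙ ♙ ·
♖ ♘ ♗ ♕ ♔ ♗ ♘ ♖


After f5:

♜ ♞ ♝ ♛ ♚ ♝ ♞ ♜
♟ ♟ ♟ ♟ ♟ · ♟ ♟
· · · · · · · ·
· · · · · ♟ · ·
· · · · · · · ·
· · · · · · · ♙
♙ ♙ ♙ ♙ ♙ ♙ ♙ ·
♖ ♘ ♗ ♕ ♔ ♗ ♘ ♖


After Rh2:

♜ ♞ ♝ ♛ ♚ ♝ ♞ ♜
♟ ♟ ♟ ♟ ♟ · ♟ ♟
· · · · · · · ·
· · · · · ♟ · ·
· · · · · · · ·
· · · · · · · ♙
♙ ♙ ♙ ♙ ♙ ♙ ♙ ♖
♖ ♘ ♗ ♕ ♔ ♗ ♘ ·


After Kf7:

♜ ♞ ♝ ♛ · ♝ ♞ ♜
♟ ♟ ♟ ♟ ♟ ♚ ♟ ♟
· · · · · · · ·
· · · · · ♟ · ·
· · · · · · · ·
· · · · · · · ♙
♙ ♙ ♙ ♙ ♙ ♙ ♙ ♖
♖ ♘ ♗ ♕ ♔ ♗ ♘ ·


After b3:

♜ ♞ ♝ ♛ · ♝ ♞ ♜
♟ ♟ ♟ ♟ ♟ ♚ ♟ ♟
· · · · · · · ·
· · · · · ♟ · ·
· · · · · · · ·
· ♙ · · · · · ♙
♙ · ♙ ♙ ♙ ♙ ♙ ♖
♖ ♘ ♗ ♕ ♔ ♗ ♘ ·


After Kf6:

♜ ♞ ♝ ♛ · ♝ ♞ ♜
♟ ♟ ♟ ♟ ♟ · ♟ ♟
· · · · · ♚ · ·
· · · · · ♟ · ·
· · · · · · · ·
· ♙ · · · · · ♙
♙ · ♙ ♙ ♙ ♙ ♙ ♖
♖ ♘ ♗ ♕ ♔ ♗ ♘ ·


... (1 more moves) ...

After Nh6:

♜ ♞ ♝ ♛ · ♝ · ♜
♟ ♟ ♟ ♟ ♟ · ♟ ♟
· · · · · ♚ · ♞
· · · · · ♟ · ·
· · · · · · · ·
· ♙ · · · · ♙ ♙
♙ · ♙ ♙ ♙ ♙ · ♖
♖ ♘ ♗ ♕ ♔ ♗ ♘ ·


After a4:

♜ ♞ ♝ ♛ · ♝ · ♜
♟ ♟ ♟ ♟ ♟ · ♟ ♟
· · · · · ♚ · ♞
· · · · · ♟ · ·
♙ · · · · · · ·
· ♙ · · · · ♙ ♙
· · ♙ ♙ ♙ ♙ · ♖
♖ ♘ ♗ ♕ ♔ ♗ ♘ ·



  a b c d e f g h
  ─────────────────
8│♜ ♞ ♝ ♛ · ♝ · ♜│8
7│♟ ♟ ♟ ♟ ♟ · ♟ ♟│7
6│· · · · · ♚ · ♞│6
5│· · · · · ♟ · ·│5
4│♙ · · · · · · ·│4
3│· ♙ · · · · ♙ ♙│3
2│· · ♙ ♙ ♙ ♙ · ♖│2
1│♖ ♘ ♗ ♕ ♔ ♗ ♘ ·│1
  ─────────────────
  a b c d e f g h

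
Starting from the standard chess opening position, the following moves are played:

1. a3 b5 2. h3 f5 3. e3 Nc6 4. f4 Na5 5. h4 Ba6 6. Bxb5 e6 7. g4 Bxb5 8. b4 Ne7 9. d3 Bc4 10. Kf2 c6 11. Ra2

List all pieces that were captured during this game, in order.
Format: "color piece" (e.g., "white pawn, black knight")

Tracking captures:
  Bxb5: captured black pawn
  Bxb5: captured white bishop

black pawn, white bishop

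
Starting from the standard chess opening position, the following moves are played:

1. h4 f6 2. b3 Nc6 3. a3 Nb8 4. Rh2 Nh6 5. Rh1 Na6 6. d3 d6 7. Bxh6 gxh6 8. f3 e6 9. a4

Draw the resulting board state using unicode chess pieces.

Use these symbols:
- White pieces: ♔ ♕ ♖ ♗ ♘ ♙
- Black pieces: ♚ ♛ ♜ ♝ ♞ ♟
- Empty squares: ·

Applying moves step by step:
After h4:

♜ ♞ ♝ ♛ ♚ ♝ ♞ ♜
♟ ♟ ♟ ♟ ♟ ♟ ♟ ♟
· · · · · · · ·
· · · · · · · ·
· · · · · · · ♙
· · · · · · · ·
♙ ♙ ♙ ♙ ♙ ♙ ♙ ·
♖ ♘ ♗ ♕ ♔ ♗ ♘ ♖


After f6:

♜ ♞ ♝ ♛ ♚ ♝ ♞ ♜
♟ ♟ ♟ ♟ ♟ · ♟ ♟
· · · · · ♟ · ·
· · · · · · · ·
· · · · · · · ♙
· · · · · · · ·
♙ ♙ ♙ ♙ ♙ ♙ ♙ ·
♖ ♘ ♗ ♕ ♔ ♗ ♘ ♖


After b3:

♜ ♞ ♝ ♛ ♚ ♝ ♞ ♜
♟ ♟ ♟ ♟ ♟ · ♟ ♟
· · · · · ♟ · ·
· · · · · · · ·
· · · · · · · ♙
· ♙ · · · · · ·
♙ · ♙ ♙ ♙ ♙ ♙ ·
♖ ♘ ♗ ♕ ♔ ♗ ♘ ♖


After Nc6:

♜ · ♝ ♛ ♚ ♝ ♞ ♜
♟ ♟ ♟ ♟ ♟ · ♟ ♟
· · ♞ · · ♟ · ·
· · · · · · · ·
· · · · · · · ♙
· ♙ · · · · · ·
♙ · ♙ ♙ ♙ ♙ ♙ ·
♖ ♘ ♗ ♕ ♔ ♗ ♘ ♖


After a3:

♜ · ♝ ♛ ♚ ♝ ♞ ♜
♟ ♟ ♟ ♟ ♟ · ♟ ♟
· · ♞ · · ♟ · ·
· · · · · · · ·
· · · · · · · ♙
♙ ♙ · · · · · ·
· · ♙ ♙ ♙ ♙ ♙ ·
♖ ♘ ♗ ♕ ♔ ♗ ♘ ♖


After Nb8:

♜ ♞ ♝ ♛ ♚ ♝ ♞ ♜
♟ ♟ ♟ ♟ ♟ · ♟ ♟
· · · · · ♟ · ·
· · · · · · · ·
· · · · · · · ♙
♙ ♙ · · · · · ·
· · ♙ ♙ ♙ ♙ ♙ ·
♖ ♘ ♗ ♕ ♔ ♗ ♘ ♖


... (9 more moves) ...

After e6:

♜ · ♝ ♛ ♚ ♝ · ♜
♟ ♟ ♟ · · · · ♟
♞ · · ♟ ♟ ♟ · ♟
· · · · · · · ·
· · · · · · · ♙
♙ ♙ · ♙ · ♙ · ·
· · ♙ · ♙ · ♙ ·
♖ ♘ · ♕ ♔ ♗ ♘ ♖


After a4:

♜ · ♝ ♛ ♚ ♝ · ♜
♟ ♟ ♟ · · · · ♟
♞ · · ♟ ♟ ♟ · ♟
· · · · · · · ·
♙ · · · · · · ♙
· ♙ · ♙ · ♙ · ·
· · ♙ · ♙ · ♙ ·
♖ ♘ · ♕ ♔ ♗ ♘ ♖



  a b c d e f g h
  ─────────────────
8│♜ · ♝ ♛ ♚ ♝ · ♜│8
7│♟ ♟ ♟ · · · · ♟│7
6│♞ · · ♟ ♟ ♟ · ♟│6
5│· · · · · · · ·│5
4│♙ · · · · · · ♙│4
3│· ♙ · ♙ · ♙ · ·│3
2│· · ♙ · ♙ · ♙ ·│2
1│♖ ♘ · ♕ ♔ ♗ ♘ ♖│1
  ─────────────────
  a b c d e f g h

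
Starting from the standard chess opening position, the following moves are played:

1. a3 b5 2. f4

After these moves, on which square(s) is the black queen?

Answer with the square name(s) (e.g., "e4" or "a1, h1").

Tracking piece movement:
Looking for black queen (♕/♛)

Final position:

  a b c d e f g h
  ─────────────────
8│♜ ♞ ♝ ♛ ♚ ♝ ♞ ♜│8
7│♟ · ♟ ♟ ♟ ♟ ♟ ♟│7
6│· · · · · · · ·│6
5│· ♟ · · · · · ·│5
4│· · · · · ♙ · ·│4
3│♙ · · · · · · ·│3
2│· ♙ ♙ ♙ ♙ · ♙ ♙│2
1│♖ ♘ ♗ ♕ ♔ ♗ ♘ ♖│1
  ─────────────────
  a b c d e f g h


d8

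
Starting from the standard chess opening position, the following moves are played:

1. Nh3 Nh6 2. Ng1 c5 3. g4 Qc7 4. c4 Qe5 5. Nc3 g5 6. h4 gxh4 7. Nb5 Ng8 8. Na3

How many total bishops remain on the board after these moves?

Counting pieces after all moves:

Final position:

  a b c d e f g h
  ─────────────────
8│♜ ♞ ♝ · ♚ ♝ ♞ ♜│8
7│♟ ♟ · ♟ ♟ ♟ · ♟│7
6│· · · · · · · ·│6
5│· · ♟ · ♛ · · ·│5
4│· · ♙ · · · ♙ ♟│4
3│♘ · · · · · · ·│3
2│♙ ♙ · ♙ ♙ ♙ · ·│2
1│♖ · ♗ ♕ ♔ ♗ ♘ ♖│1
  ─────────────────
  a b c d e f g h


4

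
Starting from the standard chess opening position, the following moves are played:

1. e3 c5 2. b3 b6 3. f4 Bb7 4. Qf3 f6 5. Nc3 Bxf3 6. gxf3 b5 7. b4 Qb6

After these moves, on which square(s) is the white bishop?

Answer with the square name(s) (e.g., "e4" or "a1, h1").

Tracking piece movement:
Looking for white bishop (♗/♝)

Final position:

  a b c d e f g h
  ─────────────────
8│♜ ♞ · · ♚ ♝ ♞ ♜│8
7│♟ · · ♟ ♟ · ♟ ♟│7
6│· ♛ · · · ♟ · ·│6
5│· ♟ ♟ · · · · ·│5
4│· ♙ · · · ♙ · ·│4
3│· · ♘ · ♙ ♙ · ·│3
2│♙ · ♙ ♙ · · · ♙│2
1│♖ · ♗ · ♔ ♗ ♘ ♖│1
  ─────────────────
  a b c d e f g h


c1, f1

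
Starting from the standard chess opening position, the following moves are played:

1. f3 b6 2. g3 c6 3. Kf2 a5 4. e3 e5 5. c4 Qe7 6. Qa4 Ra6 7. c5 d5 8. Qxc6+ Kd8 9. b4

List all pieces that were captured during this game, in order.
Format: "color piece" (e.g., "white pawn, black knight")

Tracking captures:
  Qxc6+: captured black pawn

black pawn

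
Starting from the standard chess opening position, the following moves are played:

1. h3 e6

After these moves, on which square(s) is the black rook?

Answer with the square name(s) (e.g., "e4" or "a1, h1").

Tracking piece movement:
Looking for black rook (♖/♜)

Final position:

  a b c d e f g h
  ─────────────────
8│♜ ♞ ♝ ♛ ♚ ♝ ♞ ♜│8
7│♟ ♟ ♟ ♟ · ♟ ♟ ♟│7
6│· · · · ♟ · · ·│6
5│· · · · · · · ·│5
4│· · · · · · · ·│4
3│· · · · · · · ♙│3
2│♙ ♙ ♙ ♙ ♙ ♙ ♙ ·│2
1│♖ ♘ ♗ ♕ ♔ ♗ ♘ ♖│1
  ─────────────────
  a b c d e f g h


a8, h8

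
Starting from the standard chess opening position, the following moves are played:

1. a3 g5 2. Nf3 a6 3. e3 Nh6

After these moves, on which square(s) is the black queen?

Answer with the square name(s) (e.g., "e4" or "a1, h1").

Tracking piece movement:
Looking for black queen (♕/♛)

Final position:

  a b c d e f g h
  ─────────────────
8│♜ ♞ ♝ ♛ ♚ ♝ · ♜│8
7│· ♟ ♟ ♟ ♟ ♟ · ♟│7
6│♟ · · · · · · ♞│6
5│· · · · · · ♟ ·│5
4│· · · · · · · ·│4
3│♙ · · · ♙ ♘ · ·│3
2│· ♙ ♙ ♙ · ♙ ♙ ♙│2
1│♖ ♘ ♗ ♕ ♔ ♗ · ♖│1
  ─────────────────
  a b c d e f g h


d8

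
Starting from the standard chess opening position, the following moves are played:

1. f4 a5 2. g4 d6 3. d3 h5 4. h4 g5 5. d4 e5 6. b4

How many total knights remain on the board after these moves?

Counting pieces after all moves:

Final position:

  a b c d e f g h
  ─────────────────
8│♜ ♞ ♝ ♛ ♚ ♝ ♞ ♜│8
7│· ♟ ♟ · · ♟ · ·│7
6│· · · ♟ · · · ·│6
5│♟ · · · ♟ · ♟ ♟│5
4│· ♙ · ♙ · ♙ ♙ ♙│4
3│· · · · · · · ·│3
2│♙ · ♙ · ♙ · · ·│2
1│♖ ♘ ♗ ♕ ♔ ♗ ♘ ♖│1
  ─────────────────
  a b c d e f g h


4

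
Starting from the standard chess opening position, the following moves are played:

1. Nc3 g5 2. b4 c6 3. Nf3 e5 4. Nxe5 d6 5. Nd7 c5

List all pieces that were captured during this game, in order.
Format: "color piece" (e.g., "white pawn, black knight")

Tracking captures:
  Nxe5: captured black pawn

black pawn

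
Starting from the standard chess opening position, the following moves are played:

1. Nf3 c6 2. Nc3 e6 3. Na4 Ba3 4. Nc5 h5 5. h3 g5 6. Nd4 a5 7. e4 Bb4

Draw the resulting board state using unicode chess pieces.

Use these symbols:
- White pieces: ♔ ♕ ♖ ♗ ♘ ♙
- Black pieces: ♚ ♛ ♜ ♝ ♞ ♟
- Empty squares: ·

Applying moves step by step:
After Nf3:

♜ ♞ ♝ ♛ ♚ ♝ ♞ ♜
♟ ♟ ♟ ♟ ♟ ♟ ♟ ♟
· · · · · · · ·
· · · · · · · ·
· · · · · · · ·
· · · · · ♘ · ·
♙ ♙ ♙ ♙ ♙ ♙ ♙ ♙
♖ ♘ ♗ ♕ ♔ ♗ · ♖


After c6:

♜ ♞ ♝ ♛ ♚ ♝ ♞ ♜
♟ ♟ · ♟ ♟ ♟ ♟ ♟
· · ♟ · · · · ·
· · · · · · · ·
· · · · · · · ·
· · · · · ♘ · ·
♙ ♙ ♙ ♙ ♙ ♙ ♙ ♙
♖ ♘ ♗ ♕ ♔ ♗ · ♖


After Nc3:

♜ ♞ ♝ ♛ ♚ ♝ ♞ ♜
♟ ♟ · ♟ ♟ ♟ ♟ ♟
· · ♟ · · · · ·
· · · · · · · ·
· · · · · · · ·
· · ♘ · · ♘ · ·
♙ ♙ ♙ ♙ ♙ ♙ ♙ ♙
♖ · ♗ ♕ ♔ ♗ · ♖


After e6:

♜ ♞ ♝ ♛ ♚ ♝ ♞ ♜
♟ ♟ · ♟ · ♟ ♟ ♟
· · ♟ · ♟ · · ·
· · · · · · · ·
· · · · · · · ·
· · ♘ · · ♘ · ·
♙ ♙ ♙ ♙ ♙ ♙ ♙ ♙
♖ · ♗ ♕ ♔ ♗ · ♖


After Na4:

♜ ♞ ♝ ♛ ♚ ♝ ♞ ♜
♟ ♟ · ♟ · ♟ ♟ ♟
· · ♟ · ♟ · · ·
· · · · · · · ·
♘ · · · · · · ·
· · · · · ♘ · ·
♙ ♙ ♙ ♙ ♙ ♙ ♙ ♙
♖ · ♗ ♕ ♔ ♗ · ♖


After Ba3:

♜ ♞ ♝ ♛ ♚ · ♞ ♜
♟ ♟ · ♟ · ♟ ♟ ♟
· · ♟ · ♟ · · ·
· · · · · · · ·
♘ · · · · · · ·
♝ · · · · ♘ · ·
♙ ♙ ♙ ♙ ♙ ♙ ♙ ♙
♖ · ♗ ♕ ♔ ♗ · ♖


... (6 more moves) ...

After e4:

♜ ♞ ♝ ♛ ♚ · ♞ ♜
· ♟ · ♟ · ♟ · ·
· · ♟ · ♟ · · ·
♟ · ♘ · · · ♟ ♟
· · · ♘ ♙ · · ·
♝ · · · · · · ♙
♙ ♙ ♙ ♙ · ♙ ♙ ·
♖ · ♗ ♕ ♔ ♗ · ♖


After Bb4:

♜ ♞ ♝ ♛ ♚ · ♞ ♜
· ♟ · ♟ · ♟ · ·
· · ♟ · ♟ · · ·
♟ · ♘ · · · ♟ ♟
· ♝ · ♘ ♙ · · ·
· · · · · · · ♙
♙ ♙ ♙ ♙ · ♙ ♙ ·
♖ · ♗ ♕ ♔ ♗ · ♖



  a b c d e f g h
  ─────────────────
8│♜ ♞ ♝ ♛ ♚ · ♞ ♜│8
7│· ♟ · ♟ · ♟ · ·│7
6│· · ♟ · ♟ · · ·│6
5│♟ · ♘ · · · ♟ ♟│5
4│· ♝ · ♘ ♙ · · ·│4
3│· · · · · · · ♙│3
2│♙ ♙ ♙ ♙ · ♙ ♙ ·│2
1│♖ · ♗ ♕ ♔ ♗ · ♖│1
  ─────────────────
  a b c d e f g h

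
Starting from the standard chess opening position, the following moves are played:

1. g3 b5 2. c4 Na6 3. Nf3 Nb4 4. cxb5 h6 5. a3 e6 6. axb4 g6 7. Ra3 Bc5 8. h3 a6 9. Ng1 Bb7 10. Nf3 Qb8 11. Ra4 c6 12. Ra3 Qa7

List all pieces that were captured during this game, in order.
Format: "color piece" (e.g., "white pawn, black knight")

Tracking captures:
  cxb5: captured black pawn
  axb4: captured black knight

black pawn, black knight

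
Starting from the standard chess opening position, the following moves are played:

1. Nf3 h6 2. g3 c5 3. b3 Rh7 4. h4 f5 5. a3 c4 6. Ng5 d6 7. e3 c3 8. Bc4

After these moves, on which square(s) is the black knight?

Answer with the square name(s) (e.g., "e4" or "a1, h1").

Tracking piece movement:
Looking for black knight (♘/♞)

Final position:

  a b c d e f g h
  ─────────────────
8│♜ ♞ ♝ ♛ ♚ ♝ ♞ ·│8
7│♟ ♟ · · ♟ · ♟ ♜│7
6│· · · ♟ · · · ♟│6
5│· · · · · ♟ ♘ ·│5
4│· · ♗ · · · · ♙│4
3│♙ ♙ ♟ · ♙ · ♙ ·│3
2│· · ♙ ♙ · ♙ · ·│2
1│♖ ♘ ♗ ♕ ♔ · · ♖│1
  ─────────────────
  a b c d e f g h


b8, g8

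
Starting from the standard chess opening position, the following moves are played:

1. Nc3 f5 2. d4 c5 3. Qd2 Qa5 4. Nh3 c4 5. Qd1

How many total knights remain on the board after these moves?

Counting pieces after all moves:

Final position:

  a b c d e f g h
  ─────────────────
8│♜ ♞ ♝ · ♚ ♝ ♞ ♜│8
7│♟ ♟ · ♟ ♟ · ♟ ♟│7
6│· · · · · · · ·│6
5│♛ · · · · ♟ · ·│5
4│· · ♟ ♙ · · · ·│4
3│· · ♘ · · · · ♘│3
2│♙ ♙ ♙ · ♙ ♙ ♙ ♙│2
1│♖ · ♗ ♕ ♔ ♗ · ♖│1
  ─────────────────
  a b c d e f g h


4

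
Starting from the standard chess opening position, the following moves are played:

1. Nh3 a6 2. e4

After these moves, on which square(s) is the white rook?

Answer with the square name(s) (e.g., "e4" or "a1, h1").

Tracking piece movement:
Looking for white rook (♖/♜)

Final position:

  a b c d e f g h
  ─────────────────
8│♜ ♞ ♝ ♛ ♚ ♝ ♞ ♜│8
7│· ♟ ♟ ♟ ♟ ♟ ♟ ♟│7
6│♟ · · · · · · ·│6
5│· · · · · · · ·│5
4│· · · · ♙ · · ·│4
3│· · · · · · · ♘│3
2│♙ ♙ ♙ ♙ · ♙ ♙ ♙│2
1│♖ ♘ ♗ ♕ ♔ ♗ · ♖│1
  ─────────────────
  a b c d e f g h


a1, h1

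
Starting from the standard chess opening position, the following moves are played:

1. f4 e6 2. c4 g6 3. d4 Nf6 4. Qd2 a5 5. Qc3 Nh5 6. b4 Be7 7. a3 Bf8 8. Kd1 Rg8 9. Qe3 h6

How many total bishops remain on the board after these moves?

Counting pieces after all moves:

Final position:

  a b c d e f g h
  ─────────────────
8│♜ ♞ ♝ ♛ ♚ ♝ ♜ ·│8
7│· ♟ ♟ ♟ · ♟ · ·│7
6│· · · · ♟ · ♟ ♟│6
5│♟ · · · · · · ♞│5
4│· ♙ ♙ ♙ · ♙ · ·│4
3│♙ · · · ♕ · · ·│3
2│· · · · ♙ · ♙ ♙│2
1│♖ ♘ ♗ ♔ · ♗ ♘ ♖│1
  ─────────────────
  a b c d e f g h


4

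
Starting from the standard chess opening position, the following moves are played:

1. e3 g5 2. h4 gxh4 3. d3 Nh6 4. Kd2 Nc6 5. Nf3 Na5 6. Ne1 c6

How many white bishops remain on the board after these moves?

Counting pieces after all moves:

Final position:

  a b c d e f g h
  ─────────────────
8│♜ · ♝ ♛ ♚ ♝ · ♜│8
7│♟ ♟ · ♟ ♟ ♟ · ♟│7
6│· · ♟ · · · · ♞│6
5│♞ · · · · · · ·│5
4│· · · · · · · ♟│4
3│· · · ♙ ♙ · · ·│3
2│♙ ♙ ♙ ♔ · ♙ ♙ ·│2
1│♖ ♘ ♗ ♕ ♘ ♗ · ♖│1
  ─────────────────
  a b c d e f g h


2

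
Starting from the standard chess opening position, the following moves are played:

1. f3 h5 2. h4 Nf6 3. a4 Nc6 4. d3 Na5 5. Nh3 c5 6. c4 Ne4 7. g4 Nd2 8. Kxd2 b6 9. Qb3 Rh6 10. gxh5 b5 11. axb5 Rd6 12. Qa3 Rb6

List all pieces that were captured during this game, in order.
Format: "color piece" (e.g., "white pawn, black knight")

Tracking captures:
  Kxd2: captured black knight
  gxh5: captured black pawn
  axb5: captured black pawn

black knight, black pawn, black pawn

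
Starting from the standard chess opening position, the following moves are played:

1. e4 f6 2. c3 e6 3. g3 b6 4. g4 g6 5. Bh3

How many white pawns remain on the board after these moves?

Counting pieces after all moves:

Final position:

  a b c d e f g h
  ─────────────────
8│♜ ♞ ♝ ♛ ♚ ♝ ♞ ♜│8
7│♟ · ♟ ♟ · · · ♟│7
6│· ♟ · · ♟ ♟ ♟ ·│6
5│· · · · · · · ·│5
4│· · · · ♙ · ♙ ·│4
3│· · ♙ · · · · ♗│3
2│♙ ♙ · ♙ · ♙ · ♙│2
1│♖ ♘ ♗ ♕ ♔ · ♘ ♖│1
  ─────────────────
  a b c d e f g h


8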